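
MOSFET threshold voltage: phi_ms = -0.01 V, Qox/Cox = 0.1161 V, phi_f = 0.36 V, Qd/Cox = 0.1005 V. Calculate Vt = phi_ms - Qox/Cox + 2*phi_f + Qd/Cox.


Step 1: Vt = phi_ms - Qox/Cox + 2*phi_f + Qd/Cox
Step 2: Vt = -0.01 - 0.1161 + 2*0.36 + 0.1005
Step 3: Vt = -0.01 - 0.1161 + 0.72 + 0.1005
Step 4: Vt = 0.6944 V

0.6944


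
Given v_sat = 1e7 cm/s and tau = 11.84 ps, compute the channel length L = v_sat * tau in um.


Step 1: tau in seconds = 11.84 ps * 1e-12 = 1.1840e-11 s
Step 2: L = v_sat * tau = 1e7 * 1.1840e-11 = 1.1840e-04 cm
Step 3: L in um = 1.1840e-04 * 1e4 = 1.184 um

1.184


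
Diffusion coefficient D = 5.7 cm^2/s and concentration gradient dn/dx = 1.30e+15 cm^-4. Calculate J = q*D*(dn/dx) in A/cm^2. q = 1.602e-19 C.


Step 1: J = q * D * (dn/dx)
Step 2: J = 1.602e-19 * 5.7 * 1.30e+15
Step 3: J = 1.19e-03 A/cm^2

1.19e-03


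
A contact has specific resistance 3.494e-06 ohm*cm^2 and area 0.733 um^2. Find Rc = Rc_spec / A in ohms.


Step 1: Convert area to cm^2: 0.733 um^2 = 7.3300e-09 cm^2
Step 2: Rc = Rc_spec / A = 3.494e-06 / 7.3300e-09
Step 3: Rc = 4.77e+02 ohms

4.77e+02


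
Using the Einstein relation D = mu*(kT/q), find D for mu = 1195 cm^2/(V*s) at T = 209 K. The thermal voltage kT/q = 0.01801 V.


Step 1: D = mu * (kT/q)
Step 2: D = 1195 * 0.01801
Step 3: D = 21.52 cm^2/s

21.52


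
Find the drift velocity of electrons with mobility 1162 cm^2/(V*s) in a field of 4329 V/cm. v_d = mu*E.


Step 1: v_d = mu * E
Step 2: v_d = 1162 * 4329 = 5030298
Step 3: v_d = 5.03e+06 cm/s

5.03e+06


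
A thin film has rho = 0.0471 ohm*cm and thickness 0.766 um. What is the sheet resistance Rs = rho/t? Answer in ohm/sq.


Step 1: Convert thickness to cm: t = 0.766 um = 7.6600e-05 cm
Step 2: Rs = rho / t = 0.0471 / 7.6600e-05
Step 3: Rs = 614.9 ohm/sq

614.9


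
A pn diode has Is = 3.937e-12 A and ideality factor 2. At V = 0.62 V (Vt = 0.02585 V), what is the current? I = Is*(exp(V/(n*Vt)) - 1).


Step 1: V/(n*Vt) = 0.62/(2*0.02585) = 11.9923
Step 2: exp(11.9923) = 1.6151e+05
Step 3: I = 3.937e-12 * (1.6151e+05 - 1) = 6.36e-07 A

6.36e-07


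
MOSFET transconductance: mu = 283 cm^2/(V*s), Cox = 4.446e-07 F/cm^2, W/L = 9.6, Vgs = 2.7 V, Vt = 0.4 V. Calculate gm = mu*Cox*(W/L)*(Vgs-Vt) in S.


Step 1: Vov = Vgs - Vt = 2.7 - 0.4 = 2.3 V
Step 2: gm = mu * Cox * (W/L) * Vov
Step 3: gm = 283 * 4.446e-07 * 9.6 * 2.3 = 2.78e-03 S

2.78e-03


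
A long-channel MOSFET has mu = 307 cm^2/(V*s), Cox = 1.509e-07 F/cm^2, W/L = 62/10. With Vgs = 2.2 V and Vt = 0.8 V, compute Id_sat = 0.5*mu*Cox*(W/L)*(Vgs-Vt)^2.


Step 1: Overdrive voltage Vov = Vgs - Vt = 2.2 - 0.8 = 1.4 V
Step 2: W/L = 62/10 = 6.2
Step 3: Id = 0.5 * 307 * 1.509e-07 * 6.2 * 1.4^2
Step 4: Id = 2.81e-04 A

2.81e-04


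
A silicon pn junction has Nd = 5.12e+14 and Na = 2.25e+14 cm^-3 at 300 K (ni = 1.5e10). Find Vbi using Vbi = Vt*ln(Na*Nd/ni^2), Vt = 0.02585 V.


Step 1: Compute Na*Nd/ni^2 = 2.25e+14 * 5.12e+14 / (1.5e10)^2 = 5.1200e+08
Step 2: ln(5.1200e+08) = 20.0538
Step 3: Vbi = 0.02585 * 20.0538 = 0.518 V

0.518


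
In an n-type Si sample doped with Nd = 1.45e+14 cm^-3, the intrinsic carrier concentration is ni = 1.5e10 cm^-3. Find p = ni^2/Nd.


Step 1: Since Nd >> ni, n ≈ Nd = 1.45e+14 cm^-3
Step 2: p = ni^2 / n = (1.5e10)^2 / 1.45e+14
Step 3: p = 2.25e20 / 1.45e+14 = 1.55e+06 cm^-3

1.55e+06


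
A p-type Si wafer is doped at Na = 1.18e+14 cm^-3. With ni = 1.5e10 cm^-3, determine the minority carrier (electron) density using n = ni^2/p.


Step 1: Majority hole concentration p ≈ Na = 1.18e+14 cm^-3
Step 2: n = ni^2 / Na = (1.5e10)^2 / 1.18e+14
Step 3: n = 1.91e+06 cm^-3

1.91e+06


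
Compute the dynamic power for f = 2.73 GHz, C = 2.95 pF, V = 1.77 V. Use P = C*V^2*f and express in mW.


Step 1: V^2 = 1.77^2 = 3.1329 V^2
Step 2: P = C*V^2*f = 2.95e-12 F * 3.1329 * 2.73e9 Hz
Step 3: P = 2.523081015e-02 W
Step 4: P = 25.231 mW

25.231


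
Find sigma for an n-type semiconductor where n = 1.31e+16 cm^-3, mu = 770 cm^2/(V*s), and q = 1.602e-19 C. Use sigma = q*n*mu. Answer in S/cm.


Step 1: sigma = q * n * mu
Step 2: sigma = 1.602e-19 * 1.31e+16 * 770
Step 3: sigma = 1.616e+00 S/cm

1.616e+00


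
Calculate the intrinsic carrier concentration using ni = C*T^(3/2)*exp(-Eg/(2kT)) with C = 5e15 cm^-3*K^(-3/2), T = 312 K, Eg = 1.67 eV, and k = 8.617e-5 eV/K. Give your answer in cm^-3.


Step 1: Compute kT = 8.617e-5 * 312 = 0.02688504 eV
Step 2: Exponent = -Eg/(2kT) = -1.67/(2*0.02688504) = -31.05816
Step 3: T^(3/2) = 312^1.5 = 5511.02
Step 4: ni = 5e15 * 5511.02 * exp(-31.05816) = 8.95e+05 cm^-3

8.95e+05


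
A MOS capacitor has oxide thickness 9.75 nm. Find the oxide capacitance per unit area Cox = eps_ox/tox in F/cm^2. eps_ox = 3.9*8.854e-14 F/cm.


Step 1: eps_ox = 3.9 * 8.854e-14 = 3.45306e-13 F/cm
Step 2: tox in cm = 9.75 nm * 1e-7 = 9.7500e-07 cm
Step 3: Cox = 3.45306e-13 / 9.7500e-07 = 3.54e-07 F/cm^2

3.54e-07


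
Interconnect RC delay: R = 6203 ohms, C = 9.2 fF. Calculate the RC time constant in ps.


Step 1: tau = R * C
Step 2: tau = 6203 * 9.2 fF = 6203 * 9.2e-15 F
Step 3: tau = 5.70676e-11 s = 57.0676 ps

57.0676


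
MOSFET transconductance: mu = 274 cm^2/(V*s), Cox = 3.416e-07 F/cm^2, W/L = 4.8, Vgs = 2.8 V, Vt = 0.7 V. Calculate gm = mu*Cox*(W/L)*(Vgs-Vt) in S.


Step 1: Vov = Vgs - Vt = 2.8 - 0.7 = 2.1 V
Step 2: gm = mu * Cox * (W/L) * Vov
Step 3: gm = 274 * 3.416e-07 * 4.8 * 2.1 = 9.43e-04 S

9.43e-04


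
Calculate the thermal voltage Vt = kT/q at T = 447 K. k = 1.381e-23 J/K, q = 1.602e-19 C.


Step 1: kT = 1.381e-23 * 447 = 6.17307e-21 J
Step 2: Vt = kT/q = 6.17307e-21 / 1.602e-19
Step 3: Vt = 0.03853 V

0.03853


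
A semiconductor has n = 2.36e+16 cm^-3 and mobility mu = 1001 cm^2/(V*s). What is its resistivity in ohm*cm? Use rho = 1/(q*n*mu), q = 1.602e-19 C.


Step 1: sigma = q * n * mu = 1.602e-19 * 2.36e+16 * 1001 = 3.78450e+00 S/cm
Step 2: rho = 1 / sigma = 1 / 3.78450e+00 = 0.2642 ohm*cm

0.2642


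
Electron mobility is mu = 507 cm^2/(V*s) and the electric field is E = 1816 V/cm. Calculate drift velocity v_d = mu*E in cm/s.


Step 1: v_d = mu * E
Step 2: v_d = 507 * 1816 = 920712
Step 3: v_d = 9.21e+05 cm/s

9.21e+05


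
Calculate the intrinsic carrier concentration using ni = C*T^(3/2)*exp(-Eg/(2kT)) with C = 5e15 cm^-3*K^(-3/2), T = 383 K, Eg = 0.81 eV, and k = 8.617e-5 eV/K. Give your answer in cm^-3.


Step 1: Compute kT = 8.617e-5 * 383 = 0.03300311 eV
Step 2: Exponent = -Eg/(2kT) = -0.81/(2*0.03300311) = -12.27157
Step 3: T^(3/2) = 383^1.5 = 7495.46
Step 4: ni = 5e15 * 7495.46 * exp(-12.27157) = 1.76e+14 cm^-3

1.76e+14


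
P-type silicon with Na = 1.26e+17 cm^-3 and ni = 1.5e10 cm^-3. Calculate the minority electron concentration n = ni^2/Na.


Step 1: Majority hole concentration p ≈ Na = 1.26e+17 cm^-3
Step 2: n = ni^2 / Na = (1.5e10)^2 / 1.26e+17
Step 3: n = 1.79e+03 cm^-3

1.79e+03


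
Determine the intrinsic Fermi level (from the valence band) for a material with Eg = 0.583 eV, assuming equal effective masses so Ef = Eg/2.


Step 1: For an intrinsic semiconductor, the Fermi level sits at midgap.
Step 2: Ef = Eg / 2 = 0.583 / 2 = 0.2915 eV

0.2915


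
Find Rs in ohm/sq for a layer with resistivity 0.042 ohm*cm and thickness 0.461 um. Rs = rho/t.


Step 1: Convert thickness to cm: t = 0.461 um = 4.6100e-05 cm
Step 2: Rs = rho / t = 0.042 / 4.6100e-05
Step 3: Rs = 911.1 ohm/sq

911.1


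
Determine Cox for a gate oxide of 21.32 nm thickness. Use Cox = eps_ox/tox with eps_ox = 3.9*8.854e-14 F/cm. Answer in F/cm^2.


Step 1: eps_ox = 3.9 * 8.854e-14 = 3.45306e-13 F/cm
Step 2: tox in cm = 21.32 nm * 1e-7 = 2.1320e-06 cm
Step 3: Cox = 3.45306e-13 / 2.1320e-06 = 1.62e-07 F/cm^2

1.62e-07


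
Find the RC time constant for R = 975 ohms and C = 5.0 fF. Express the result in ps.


Step 1: tau = R * C
Step 2: tau = 975 * 5.0 fF = 975 * 5.0e-15 F
Step 3: tau = 4.875e-12 s = 4.875 ps

4.875


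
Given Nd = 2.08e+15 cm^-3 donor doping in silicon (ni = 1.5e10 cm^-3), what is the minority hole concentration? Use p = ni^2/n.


Step 1: Since Nd >> ni, n ≈ Nd = 2.08e+15 cm^-3
Step 2: p = ni^2 / n = (1.5e10)^2 / 2.08e+15
Step 3: p = 2.25e20 / 2.08e+15 = 1.08e+05 cm^-3

1.08e+05


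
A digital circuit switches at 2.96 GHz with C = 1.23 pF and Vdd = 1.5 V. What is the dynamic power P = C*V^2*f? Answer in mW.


Step 1: V^2 = 1.5^2 = 2.25 V^2
Step 2: P = C*V^2*f = 1.23e-12 F * 2.25 * 2.96e9 Hz
Step 3: P = 8.1918e-03 W
Step 4: P = 8.192 mW

8.192


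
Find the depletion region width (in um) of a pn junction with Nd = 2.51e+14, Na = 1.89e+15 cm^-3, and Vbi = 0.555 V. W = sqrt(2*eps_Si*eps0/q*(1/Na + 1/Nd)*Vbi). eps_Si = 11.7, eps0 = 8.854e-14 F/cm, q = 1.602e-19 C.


Step 1: 1/Na + 1/Nd = 1/1.89e+15 + 1/2.51e+14 = 4.51316e-15
Step 2: 2*eps*eps0/q = 2*11.7*8.854e-14/1.602e-19 = 1.293281e+07
Step 3: W^2 = 1.293281e+07 * 4.51316e-15 * 0.555 = 3.23942e-08
Step 4: W = sqrt(3.23942e-08) = 1.800e-04 cm = 1.8 um

1.8


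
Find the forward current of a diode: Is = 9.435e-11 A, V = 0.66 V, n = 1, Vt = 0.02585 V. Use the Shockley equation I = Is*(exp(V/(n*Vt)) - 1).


Step 1: V/(n*Vt) = 0.66/(1*0.02585) = 25.5319
Step 2: exp(25.5319) = 1.2256e+11
Step 3: I = 9.435e-11 * (1.2256e+11 - 1) = 1.16e+01 A

1.16e+01


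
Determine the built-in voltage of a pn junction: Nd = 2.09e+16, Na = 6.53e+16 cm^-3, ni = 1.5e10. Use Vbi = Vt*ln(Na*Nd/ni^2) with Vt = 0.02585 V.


Step 1: Compute Na*Nd/ni^2 = 6.53e+16 * 2.09e+16 / (1.5e10)^2 = 6.0656e+12
Step 2: ln(6.0656e+12) = 29.4337
Step 3: Vbi = 0.02585 * 29.4337 = 0.761 V

0.761


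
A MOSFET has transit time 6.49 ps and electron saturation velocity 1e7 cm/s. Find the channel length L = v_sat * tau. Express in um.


Step 1: tau in seconds = 6.49 ps * 1e-12 = 6.4900e-12 s
Step 2: L = v_sat * tau = 1e7 * 6.4900e-12 = 6.4900e-05 cm
Step 3: L in um = 6.4900e-05 * 1e4 = 0.649 um

0.649


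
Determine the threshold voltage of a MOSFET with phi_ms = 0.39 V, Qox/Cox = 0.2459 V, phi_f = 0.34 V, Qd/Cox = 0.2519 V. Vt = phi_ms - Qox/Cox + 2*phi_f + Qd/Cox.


Step 1: Vt = phi_ms - Qox/Cox + 2*phi_f + Qd/Cox
Step 2: Vt = 0.39 - 0.2459 + 2*0.34 + 0.2519
Step 3: Vt = 0.39 - 0.2459 + 0.68 + 0.2519
Step 4: Vt = 1.076 V

1.076


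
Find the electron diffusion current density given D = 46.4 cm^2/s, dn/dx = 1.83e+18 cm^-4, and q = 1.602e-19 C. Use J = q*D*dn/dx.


Step 1: J = q * D * (dn/dx)
Step 2: J = 1.602e-19 * 46.4 * 1.83e+18
Step 3: J = 1.36e+01 A/cm^2

1.36e+01


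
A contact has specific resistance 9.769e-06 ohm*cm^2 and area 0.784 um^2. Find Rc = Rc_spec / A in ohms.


Step 1: Convert area to cm^2: 0.784 um^2 = 7.8400e-09 cm^2
Step 2: Rc = Rc_spec / A = 9.769e-06 / 7.8400e-09
Step 3: Rc = 1.25e+03 ohms

1.25e+03


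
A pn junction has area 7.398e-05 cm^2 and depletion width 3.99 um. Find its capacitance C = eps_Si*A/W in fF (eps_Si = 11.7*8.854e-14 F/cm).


Step 1: eps_Si = 11.7 * 8.854e-14 = 1.035918e-12 F/cm
Step 2: W in cm = 3.99 * 1e-4 = 3.99e-04 cm
Step 3: C = 1.035918e-12 * 7.398e-05 / 3.99e-04 = 1.920732e-13 F
Step 4: C = 192.07 fF

192.07


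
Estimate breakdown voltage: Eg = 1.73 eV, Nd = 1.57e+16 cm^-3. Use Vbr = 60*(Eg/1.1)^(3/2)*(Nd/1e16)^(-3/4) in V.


Step 1: Eg/1.1 = 1.73/1.1 = 1.572727
Step 2: (Eg/1.1)^1.5 = 1.572727^1.5 = 1.972332
Step 3: (Nd/1e16)^(-0.75) = (1.57)^(-0.75) = 0.712977
Step 4: Vbr = 60 * 1.972332 * 0.712977 = 84.4 V

84.4


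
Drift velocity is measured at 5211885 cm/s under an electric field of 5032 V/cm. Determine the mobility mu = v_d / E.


Step 1: mu = v_d / E
Step 2: mu = 5211885 / 5032
Step 3: mu = 1035.75 cm^2/(V*s)

1035.75


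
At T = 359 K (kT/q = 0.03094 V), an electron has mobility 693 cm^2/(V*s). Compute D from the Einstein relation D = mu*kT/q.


Step 1: D = mu * (kT/q)
Step 2: D = 693 * 0.03094
Step 3: D = 21.44 cm^2/s

21.44


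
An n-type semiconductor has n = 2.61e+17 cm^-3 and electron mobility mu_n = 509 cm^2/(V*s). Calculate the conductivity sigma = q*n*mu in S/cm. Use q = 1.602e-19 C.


Step 1: sigma = q * n * mu
Step 2: sigma = 1.602e-19 * 2.61e+17 * 509
Step 3: sigma = 2.128e+01 S/cm

2.128e+01


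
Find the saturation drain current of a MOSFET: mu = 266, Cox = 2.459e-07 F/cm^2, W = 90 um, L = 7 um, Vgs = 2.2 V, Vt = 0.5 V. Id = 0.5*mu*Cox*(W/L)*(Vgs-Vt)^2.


Step 1: Overdrive voltage Vov = Vgs - Vt = 2.2 - 0.5 = 1.7 V
Step 2: W/L = 90/7 = 12.8571
Step 3: Id = 0.5 * 266 * 2.459e-07 * 12.8571 * 1.7^2
Step 4: Id = 1.22e-03 A

1.22e-03


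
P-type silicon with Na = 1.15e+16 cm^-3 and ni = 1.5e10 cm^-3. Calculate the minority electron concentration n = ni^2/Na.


Step 1: Majority hole concentration p ≈ Na = 1.15e+16 cm^-3
Step 2: n = ni^2 / Na = (1.5e10)^2 / 1.15e+16
Step 3: n = 1.96e+04 cm^-3

1.96e+04


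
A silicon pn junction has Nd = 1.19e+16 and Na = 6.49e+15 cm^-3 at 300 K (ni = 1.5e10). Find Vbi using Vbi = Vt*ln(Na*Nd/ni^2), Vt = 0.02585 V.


Step 1: Compute Na*Nd/ni^2 = 6.49e+15 * 1.19e+16 / (1.5e10)^2 = 3.4325e+11
Step 2: ln(3.4325e+11) = 26.5617
Step 3: Vbi = 0.02585 * 26.5617 = 0.687 V

0.687


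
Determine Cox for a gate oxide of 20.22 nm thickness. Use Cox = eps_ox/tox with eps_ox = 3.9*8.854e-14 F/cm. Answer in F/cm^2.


Step 1: eps_ox = 3.9 * 8.854e-14 = 3.45306e-13 F/cm
Step 2: tox in cm = 20.22 nm * 1e-7 = 2.0220e-06 cm
Step 3: Cox = 3.45306e-13 / 2.0220e-06 = 1.71e-07 F/cm^2

1.71e-07


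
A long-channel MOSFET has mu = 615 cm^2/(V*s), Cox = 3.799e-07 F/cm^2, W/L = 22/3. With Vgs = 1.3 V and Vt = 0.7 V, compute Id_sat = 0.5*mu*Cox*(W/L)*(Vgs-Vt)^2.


Step 1: Overdrive voltage Vov = Vgs - Vt = 1.3 - 0.7 = 0.6 V
Step 2: W/L = 22/3 = 7.33333
Step 3: Id = 0.5 * 615 * 3.799e-07 * 7.33333 * 0.6^2
Step 4: Id = 3.08e-04 A

3.08e-04


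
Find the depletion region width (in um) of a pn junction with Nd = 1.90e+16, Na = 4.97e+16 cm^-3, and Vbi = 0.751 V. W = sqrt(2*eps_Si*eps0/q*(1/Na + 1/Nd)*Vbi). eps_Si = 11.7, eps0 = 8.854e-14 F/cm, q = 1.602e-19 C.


Step 1: 1/Na + 1/Nd = 1/4.97e+16 + 1/1.90e+16 = 7.27523e-17
Step 2: 2*eps*eps0/q = 2*11.7*8.854e-14/1.602e-19 = 1.293281e+07
Step 3: W^2 = 1.293281e+07 * 7.27523e-17 * 0.751 = 7.06610e-10
Step 4: W = sqrt(7.06610e-10) = 2.658e-05 cm = 0.2658 um

0.2658


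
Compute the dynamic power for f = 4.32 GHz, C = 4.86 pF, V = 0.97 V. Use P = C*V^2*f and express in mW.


Step 1: V^2 = 0.97^2 = 0.9409 V^2
Step 2: P = C*V^2*f = 4.86e-12 F * 0.9409 * 4.32e9 Hz
Step 3: P = 1.975438368e-02 W
Step 4: P = 19.754 mW

19.754


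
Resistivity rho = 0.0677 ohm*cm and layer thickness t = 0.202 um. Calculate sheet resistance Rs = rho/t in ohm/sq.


Step 1: Convert thickness to cm: t = 0.202 um = 2.0200e-05 cm
Step 2: Rs = rho / t = 0.0677 / 2.0200e-05
Step 3: Rs = 3351.5 ohm/sq

3351.5


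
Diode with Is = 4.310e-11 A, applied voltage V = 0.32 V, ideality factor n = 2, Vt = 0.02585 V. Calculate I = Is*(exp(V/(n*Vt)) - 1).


Step 1: V/(n*Vt) = 0.32/(2*0.02585) = 6.1896
Step 2: exp(6.1896) = 4.8765e+02
Step 3: I = 4.310e-11 * (4.8765e+02 - 1) = 2.10e-08 A

2.10e-08


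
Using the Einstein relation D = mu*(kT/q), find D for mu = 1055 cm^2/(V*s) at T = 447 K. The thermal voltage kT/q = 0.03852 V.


Step 1: D = mu * (kT/q)
Step 2: D = 1055 * 0.03852
Step 3: D = 40.64 cm^2/s

40.64


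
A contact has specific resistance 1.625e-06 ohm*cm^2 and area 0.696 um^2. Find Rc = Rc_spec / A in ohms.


Step 1: Convert area to cm^2: 0.696 um^2 = 6.9600e-09 cm^2
Step 2: Rc = Rc_spec / A = 1.625e-06 / 6.9600e-09
Step 3: Rc = 2.33e+02 ohms

2.33e+02


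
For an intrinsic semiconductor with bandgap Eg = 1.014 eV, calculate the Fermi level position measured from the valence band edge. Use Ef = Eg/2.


Step 1: For an intrinsic semiconductor, the Fermi level sits at midgap.
Step 2: Ef = Eg / 2 = 1.014 / 2 = 0.507 eV

0.507


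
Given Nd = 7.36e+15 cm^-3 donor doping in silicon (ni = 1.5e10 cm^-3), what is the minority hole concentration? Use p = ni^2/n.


Step 1: Since Nd >> ni, n ≈ Nd = 7.36e+15 cm^-3
Step 2: p = ni^2 / n = (1.5e10)^2 / 7.36e+15
Step 3: p = 2.25e20 / 7.36e+15 = 3.06e+04 cm^-3

3.06e+04


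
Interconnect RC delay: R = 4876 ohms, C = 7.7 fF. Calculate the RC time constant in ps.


Step 1: tau = R * C
Step 2: tau = 4876 * 7.7 fF = 4876 * 7.7e-15 F
Step 3: tau = 3.75452e-11 s = 37.5452 ps

37.5452


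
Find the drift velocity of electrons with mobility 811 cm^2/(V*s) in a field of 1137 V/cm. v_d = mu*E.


Step 1: v_d = mu * E
Step 2: v_d = 811 * 1137 = 922107
Step 3: v_d = 9.22e+05 cm/s

9.22e+05


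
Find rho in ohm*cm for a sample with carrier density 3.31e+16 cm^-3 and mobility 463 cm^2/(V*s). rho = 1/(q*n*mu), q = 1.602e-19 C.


Step 1: sigma = q * n * mu = 1.602e-19 * 3.31e+16 * 463 = 2.45511e+00 S/cm
Step 2: rho = 1 / sigma = 1 / 2.45511e+00 = 0.4073 ohm*cm

0.4073


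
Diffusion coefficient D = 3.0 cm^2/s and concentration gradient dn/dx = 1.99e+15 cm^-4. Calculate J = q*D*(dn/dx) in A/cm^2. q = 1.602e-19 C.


Step 1: J = q * D * (dn/dx)
Step 2: J = 1.602e-19 * 3.0 * 1.99e+15
Step 3: J = 9.56e-04 A/cm^2

9.56e-04


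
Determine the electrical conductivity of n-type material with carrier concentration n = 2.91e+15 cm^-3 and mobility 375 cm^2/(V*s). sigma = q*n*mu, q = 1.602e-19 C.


Step 1: sigma = q * n * mu
Step 2: sigma = 1.602e-19 * 2.91e+15 * 375
Step 3: sigma = 1.748e-01 S/cm

1.748e-01


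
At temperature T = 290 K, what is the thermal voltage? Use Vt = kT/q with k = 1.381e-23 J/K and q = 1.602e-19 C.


Step 1: kT = 1.381e-23 * 290 = 4.0049e-21 J
Step 2: Vt = kT/q = 4.0049e-21 / 1.602e-19
Step 3: Vt = 0.025 V

0.025


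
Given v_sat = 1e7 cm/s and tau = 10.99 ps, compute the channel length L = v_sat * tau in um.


Step 1: tau in seconds = 10.99 ps * 1e-12 = 1.0990e-11 s
Step 2: L = v_sat * tau = 1e7 * 1.0990e-11 = 1.0990e-04 cm
Step 3: L in um = 1.0990e-04 * 1e4 = 1.099 um

1.099


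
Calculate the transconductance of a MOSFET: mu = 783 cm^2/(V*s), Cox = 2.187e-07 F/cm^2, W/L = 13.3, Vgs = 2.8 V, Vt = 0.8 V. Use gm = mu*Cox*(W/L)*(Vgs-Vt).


Step 1: Vov = Vgs - Vt = 2.8 - 0.8 = 2.0 V
Step 2: gm = mu * Cox * (W/L) * Vov
Step 3: gm = 783 * 2.187e-07 * 13.3 * 2.0 = 4.56e-03 S

4.56e-03


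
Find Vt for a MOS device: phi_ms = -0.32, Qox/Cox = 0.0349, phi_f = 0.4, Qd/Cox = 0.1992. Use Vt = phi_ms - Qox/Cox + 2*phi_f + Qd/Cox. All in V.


Step 1: Vt = phi_ms - Qox/Cox + 2*phi_f + Qd/Cox
Step 2: Vt = -0.32 - 0.0349 + 2*0.4 + 0.1992
Step 3: Vt = -0.32 - 0.0349 + 0.8 + 0.1992
Step 4: Vt = 0.6443 V

0.6443


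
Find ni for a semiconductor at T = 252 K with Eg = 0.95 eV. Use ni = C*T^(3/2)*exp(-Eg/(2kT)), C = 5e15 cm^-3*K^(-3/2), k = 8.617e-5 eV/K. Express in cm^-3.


Step 1: Compute kT = 8.617e-5 * 252 = 0.02171484 eV
Step 2: Exponent = -Eg/(2kT) = -0.95/(2*0.02171484) = -21.87444
Step 3: T^(3/2) = 252^1.5 = 4000.38
Step 4: ni = 5e15 * 4000.38 * exp(-21.87444) = 6.33e+09 cm^-3

6.33e+09


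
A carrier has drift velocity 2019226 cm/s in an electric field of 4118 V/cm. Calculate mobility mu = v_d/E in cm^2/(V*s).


Step 1: mu = v_d / E
Step 2: mu = 2019226 / 4118
Step 3: mu = 490.34 cm^2/(V*s)

490.34


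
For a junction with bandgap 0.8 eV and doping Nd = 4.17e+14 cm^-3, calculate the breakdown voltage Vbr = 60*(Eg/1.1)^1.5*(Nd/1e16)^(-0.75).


Step 1: Eg/1.1 = 0.8/1.1 = 0.727273
Step 2: (Eg/1.1)^1.5 = 0.727273^1.5 = 0.620221
Step 3: (Nd/1e16)^(-0.75) = (0.0417)^(-0.75) = 10.836723
Step 4: Vbr = 60 * 0.620221 * 10.836723 = 403.3 V

403.3


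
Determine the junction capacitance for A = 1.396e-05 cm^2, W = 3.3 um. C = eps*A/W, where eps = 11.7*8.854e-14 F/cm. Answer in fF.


Step 1: eps_Si = 11.7 * 8.854e-14 = 1.035918e-12 F/cm
Step 2: W in cm = 3.3 * 1e-4 = 3.30e-04 cm
Step 3: C = 1.035918e-12 * 1.396e-05 / 3.30e-04 = 4.382247e-14 F
Step 4: C = 43.82 fF

43.82


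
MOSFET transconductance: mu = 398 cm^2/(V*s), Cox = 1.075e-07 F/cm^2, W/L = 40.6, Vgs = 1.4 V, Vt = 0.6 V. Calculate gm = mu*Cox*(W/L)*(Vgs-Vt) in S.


Step 1: Vov = Vgs - Vt = 1.4 - 0.6 = 0.8 V
Step 2: gm = mu * Cox * (W/L) * Vov
Step 3: gm = 398 * 1.075e-07 * 40.6 * 0.8 = 1.39e-03 S

1.39e-03


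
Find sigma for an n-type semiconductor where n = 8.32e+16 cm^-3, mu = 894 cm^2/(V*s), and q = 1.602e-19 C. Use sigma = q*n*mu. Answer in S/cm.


Step 1: sigma = q * n * mu
Step 2: sigma = 1.602e-19 * 8.32e+16 * 894
Step 3: sigma = 1.192e+01 S/cm

1.192e+01


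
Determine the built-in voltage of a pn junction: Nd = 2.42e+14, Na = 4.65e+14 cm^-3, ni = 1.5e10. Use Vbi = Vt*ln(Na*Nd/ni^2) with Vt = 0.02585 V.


Step 1: Compute Na*Nd/ni^2 = 4.65e+14 * 2.42e+14 / (1.5e10)^2 = 5.0013e+08
Step 2: ln(5.0013e+08) = 20.0304
Step 3: Vbi = 0.02585 * 20.0304 = 0.518 V

0.518


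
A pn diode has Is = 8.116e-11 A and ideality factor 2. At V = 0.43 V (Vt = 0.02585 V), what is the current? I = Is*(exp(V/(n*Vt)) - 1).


Step 1: V/(n*Vt) = 0.43/(2*0.02585) = 8.3172
Step 2: exp(8.3172) = 4.0937e+03
Step 3: I = 8.116e-11 * (4.0937e+03 - 1) = 3.32e-07 A

3.32e-07


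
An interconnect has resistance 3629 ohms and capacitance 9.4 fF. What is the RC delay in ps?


Step 1: tau = R * C
Step 2: tau = 3629 * 9.4 fF = 3629 * 9.4e-15 F
Step 3: tau = 3.41126e-11 s = 34.1126 ps

34.1126


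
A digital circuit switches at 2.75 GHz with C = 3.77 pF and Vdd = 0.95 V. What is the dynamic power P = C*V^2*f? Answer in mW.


Step 1: V^2 = 0.95^2 = 0.9025 V^2
Step 2: P = C*V^2*f = 3.77e-12 F * 0.9025 * 2.75e9 Hz
Step 3: P = 9.35666875e-03 W
Step 4: P = 9.357 mW

9.357


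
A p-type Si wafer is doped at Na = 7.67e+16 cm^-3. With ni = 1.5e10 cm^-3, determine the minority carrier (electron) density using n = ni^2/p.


Step 1: Majority hole concentration p ≈ Na = 7.67e+16 cm^-3
Step 2: n = ni^2 / Na = (1.5e10)^2 / 7.67e+16
Step 3: n = 2.93e+03 cm^-3

2.93e+03


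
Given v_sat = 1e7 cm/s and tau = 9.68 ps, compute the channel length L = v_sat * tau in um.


Step 1: tau in seconds = 9.68 ps * 1e-12 = 9.6800e-12 s
Step 2: L = v_sat * tau = 1e7 * 9.6800e-12 = 9.6800e-05 cm
Step 3: L in um = 9.6800e-05 * 1e4 = 0.968 um

0.968


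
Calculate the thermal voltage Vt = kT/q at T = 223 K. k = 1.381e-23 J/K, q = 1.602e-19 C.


Step 1: kT = 1.381e-23 * 223 = 3.07963e-21 J
Step 2: Vt = kT/q = 3.07963e-21 / 1.602e-19
Step 3: Vt = 0.01922 V

0.01922


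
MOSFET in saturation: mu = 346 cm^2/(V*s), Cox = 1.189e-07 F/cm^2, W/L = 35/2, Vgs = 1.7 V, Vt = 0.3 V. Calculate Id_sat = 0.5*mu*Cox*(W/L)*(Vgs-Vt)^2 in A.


Step 1: Overdrive voltage Vov = Vgs - Vt = 1.7 - 0.3 = 1.4 V
Step 2: W/L = 35/2 = 17.5
Step 3: Id = 0.5 * 346 * 1.189e-07 * 17.5 * 1.4^2
Step 4: Id = 7.06e-04 A

7.06e-04


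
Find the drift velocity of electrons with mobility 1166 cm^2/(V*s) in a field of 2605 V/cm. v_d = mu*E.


Step 1: v_d = mu * E
Step 2: v_d = 1166 * 2605 = 3037430
Step 3: v_d = 3.04e+06 cm/s

3.04e+06


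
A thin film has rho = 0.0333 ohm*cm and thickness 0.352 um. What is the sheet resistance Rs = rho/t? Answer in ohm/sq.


Step 1: Convert thickness to cm: t = 0.352 um = 3.5200e-05 cm
Step 2: Rs = rho / t = 0.0333 / 3.5200e-05
Step 3: Rs = 946.0 ohm/sq

946.0


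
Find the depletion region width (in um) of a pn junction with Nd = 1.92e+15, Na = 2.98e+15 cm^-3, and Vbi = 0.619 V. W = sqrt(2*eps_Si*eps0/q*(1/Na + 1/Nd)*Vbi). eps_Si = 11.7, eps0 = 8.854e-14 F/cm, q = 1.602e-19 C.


Step 1: 1/Na + 1/Nd = 1/2.98e+15 + 1/1.92e+15 = 8.56404e-16
Step 2: 2*eps*eps0/q = 2*11.7*8.854e-14/1.602e-19 = 1.293281e+07
Step 3: W^2 = 1.293281e+07 * 8.56404e-16 * 0.619 = 6.85586e-09
Step 4: W = sqrt(6.85586e-09) = 8.280e-05 cm = 0.828 um

0.828


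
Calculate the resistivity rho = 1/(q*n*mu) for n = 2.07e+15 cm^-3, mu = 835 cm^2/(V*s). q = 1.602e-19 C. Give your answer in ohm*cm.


Step 1: sigma = q * n * mu = 1.602e-19 * 2.07e+15 * 835 = 2.76898e-01 S/cm
Step 2: rho = 1 / sigma = 1 / 2.76898e-01 = 3.611 ohm*cm

3.611


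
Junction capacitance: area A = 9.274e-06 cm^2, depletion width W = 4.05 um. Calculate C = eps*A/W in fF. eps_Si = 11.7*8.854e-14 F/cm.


Step 1: eps_Si = 11.7 * 8.854e-14 = 1.035918e-12 F/cm
Step 2: W in cm = 4.05 * 1e-4 = 4.05e-04 cm
Step 3: C = 1.035918e-12 * 9.274e-06 / 4.05e-04 = 2.372124e-14 F
Step 4: C = 23.72 fF

23.72


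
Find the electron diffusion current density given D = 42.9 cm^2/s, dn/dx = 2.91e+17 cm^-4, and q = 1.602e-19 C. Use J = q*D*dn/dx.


Step 1: J = q * D * (dn/dx)
Step 2: J = 1.602e-19 * 42.9 * 2.91e+17
Step 3: J = 2.00e+00 A/cm^2

2.00e+00


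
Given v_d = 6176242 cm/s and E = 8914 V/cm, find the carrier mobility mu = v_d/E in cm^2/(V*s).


Step 1: mu = v_d / E
Step 2: mu = 6176242 / 8914
Step 3: mu = 692.87 cm^2/(V*s)

692.87


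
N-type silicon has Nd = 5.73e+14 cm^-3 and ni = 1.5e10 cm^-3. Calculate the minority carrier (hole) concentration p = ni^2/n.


Step 1: Since Nd >> ni, n ≈ Nd = 5.73e+14 cm^-3
Step 2: p = ni^2 / n = (1.5e10)^2 / 5.73e+14
Step 3: p = 2.25e20 / 5.73e+14 = 3.93e+05 cm^-3

3.93e+05


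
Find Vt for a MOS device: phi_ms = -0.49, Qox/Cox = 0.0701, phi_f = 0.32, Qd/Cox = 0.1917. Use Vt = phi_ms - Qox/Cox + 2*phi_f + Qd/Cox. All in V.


Step 1: Vt = phi_ms - Qox/Cox + 2*phi_f + Qd/Cox
Step 2: Vt = -0.49 - 0.0701 + 2*0.32 + 0.1917
Step 3: Vt = -0.49 - 0.0701 + 0.64 + 0.1917
Step 4: Vt = 0.2716 V

0.2716


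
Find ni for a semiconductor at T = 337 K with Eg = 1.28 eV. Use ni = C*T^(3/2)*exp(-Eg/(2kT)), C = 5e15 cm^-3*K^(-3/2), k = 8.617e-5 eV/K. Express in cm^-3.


Step 1: Compute kT = 8.617e-5 * 337 = 0.02903929 eV
Step 2: Exponent = -Eg/(2kT) = -1.28/(2*0.02903929) = -22.03911
Step 3: T^(3/2) = 337^1.5 = 6186.50
Step 4: ni = 5e15 * 6186.50 * exp(-22.03911) = 8.30e+09 cm^-3

8.30e+09


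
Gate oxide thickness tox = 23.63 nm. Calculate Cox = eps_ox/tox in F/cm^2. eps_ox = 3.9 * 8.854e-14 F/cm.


Step 1: eps_ox = 3.9 * 8.854e-14 = 3.45306e-13 F/cm
Step 2: tox in cm = 23.63 nm * 1e-7 = 2.3630e-06 cm
Step 3: Cox = 3.45306e-13 / 2.3630e-06 = 1.46e-07 F/cm^2

1.46e-07


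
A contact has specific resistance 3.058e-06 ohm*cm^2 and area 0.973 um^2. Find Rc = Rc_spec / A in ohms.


Step 1: Convert area to cm^2: 0.973 um^2 = 9.7300e-09 cm^2
Step 2: Rc = Rc_spec / A = 3.058e-06 / 9.7300e-09
Step 3: Rc = 3.14e+02 ohms

3.14e+02


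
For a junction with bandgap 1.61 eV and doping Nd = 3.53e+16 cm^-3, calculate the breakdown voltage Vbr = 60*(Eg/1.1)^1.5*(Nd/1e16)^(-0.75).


Step 1: Eg/1.1 = 1.61/1.1 = 1.463636
Step 2: (Eg/1.1)^1.5 = 1.463636^1.5 = 1.770719
Step 3: (Nd/1e16)^(-0.75) = (3.53)^(-0.75) = 0.388301
Step 4: Vbr = 60 * 1.770719 * 0.388301 = 41.3 V

41.3


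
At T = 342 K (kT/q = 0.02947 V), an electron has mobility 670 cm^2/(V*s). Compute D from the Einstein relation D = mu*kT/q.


Step 1: D = mu * (kT/q)
Step 2: D = 670 * 0.02947
Step 3: D = 19.74 cm^2/s

19.74


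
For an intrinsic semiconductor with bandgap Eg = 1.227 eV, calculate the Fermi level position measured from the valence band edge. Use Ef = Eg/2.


Step 1: For an intrinsic semiconductor, the Fermi level sits at midgap.
Step 2: Ef = Eg / 2 = 1.227 / 2 = 0.6135 eV

0.6135


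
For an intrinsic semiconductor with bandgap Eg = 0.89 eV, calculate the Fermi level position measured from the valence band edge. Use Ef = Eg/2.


Step 1: For an intrinsic semiconductor, the Fermi level sits at midgap.
Step 2: Ef = Eg / 2 = 0.89 / 2 = 0.445 eV

0.445


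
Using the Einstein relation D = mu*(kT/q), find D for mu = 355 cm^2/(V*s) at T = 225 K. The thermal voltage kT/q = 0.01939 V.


Step 1: D = mu * (kT/q)
Step 2: D = 355 * 0.01939
Step 3: D = 6.88 cm^2/s

6.88


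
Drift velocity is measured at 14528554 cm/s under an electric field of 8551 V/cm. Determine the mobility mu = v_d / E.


Step 1: mu = v_d / E
Step 2: mu = 14528554 / 8551
Step 3: mu = 1699.05 cm^2/(V*s)

1699.05


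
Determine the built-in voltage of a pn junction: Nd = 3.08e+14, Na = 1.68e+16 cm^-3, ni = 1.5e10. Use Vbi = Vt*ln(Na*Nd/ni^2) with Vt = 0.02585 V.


Step 1: Compute Na*Nd/ni^2 = 1.68e+16 * 3.08e+14 / (1.5e10)^2 = 2.2997e+10
Step 2: ln(2.2997e+10) = 23.8586
Step 3: Vbi = 0.02585 * 23.8586 = 0.617 V

0.617


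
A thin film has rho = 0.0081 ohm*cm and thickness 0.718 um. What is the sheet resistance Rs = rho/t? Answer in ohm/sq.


Step 1: Convert thickness to cm: t = 0.718 um = 7.1800e-05 cm
Step 2: Rs = rho / t = 0.0081 / 7.1800e-05
Step 3: Rs = 112.8 ohm/sq

112.8


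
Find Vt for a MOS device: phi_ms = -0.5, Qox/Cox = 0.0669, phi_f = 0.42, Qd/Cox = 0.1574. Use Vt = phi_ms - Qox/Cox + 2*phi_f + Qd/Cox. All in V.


Step 1: Vt = phi_ms - Qox/Cox + 2*phi_f + Qd/Cox
Step 2: Vt = -0.5 - 0.0669 + 2*0.42 + 0.1574
Step 3: Vt = -0.5 - 0.0669 + 0.84 + 0.1574
Step 4: Vt = 0.4305 V

0.4305


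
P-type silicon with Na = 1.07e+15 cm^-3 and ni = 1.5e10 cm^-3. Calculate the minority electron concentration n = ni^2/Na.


Step 1: Majority hole concentration p ≈ Na = 1.07e+15 cm^-3
Step 2: n = ni^2 / Na = (1.5e10)^2 / 1.07e+15
Step 3: n = 2.10e+05 cm^-3

2.10e+05


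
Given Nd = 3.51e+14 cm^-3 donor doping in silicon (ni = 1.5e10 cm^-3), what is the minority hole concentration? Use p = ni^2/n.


Step 1: Since Nd >> ni, n ≈ Nd = 3.51e+14 cm^-3
Step 2: p = ni^2 / n = (1.5e10)^2 / 3.51e+14
Step 3: p = 2.25e20 / 3.51e+14 = 6.41e+05 cm^-3

6.41e+05


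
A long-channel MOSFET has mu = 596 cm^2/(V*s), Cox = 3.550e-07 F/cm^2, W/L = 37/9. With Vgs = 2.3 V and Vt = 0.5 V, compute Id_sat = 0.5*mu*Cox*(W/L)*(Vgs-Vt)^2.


Step 1: Overdrive voltage Vov = Vgs - Vt = 2.3 - 0.5 = 1.8 V
Step 2: W/L = 37/9 = 4.11111
Step 3: Id = 0.5 * 596 * 3.550e-07 * 4.11111 * 1.8^2
Step 4: Id = 1.41e-03 A

1.41e-03


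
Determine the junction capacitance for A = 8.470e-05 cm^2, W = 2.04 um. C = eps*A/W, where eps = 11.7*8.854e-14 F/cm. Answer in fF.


Step 1: eps_Si = 11.7 * 8.854e-14 = 1.035918e-12 F/cm
Step 2: W in cm = 2.04 * 1e-4 = 2.04e-04 cm
Step 3: C = 1.035918e-12 * 8.470e-05 / 2.04e-04 = 4.301091e-13 F
Step 4: C = 430.11 fF

430.11


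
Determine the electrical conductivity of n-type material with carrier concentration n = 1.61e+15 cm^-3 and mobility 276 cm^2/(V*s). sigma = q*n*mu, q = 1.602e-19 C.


Step 1: sigma = q * n * mu
Step 2: sigma = 1.602e-19 * 1.61e+15 * 276
Step 3: sigma = 7.119e-02 S/cm

7.119e-02


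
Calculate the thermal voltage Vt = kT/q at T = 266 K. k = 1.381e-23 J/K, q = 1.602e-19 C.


Step 1: kT = 1.381e-23 * 266 = 3.67346e-21 J
Step 2: Vt = kT/q = 3.67346e-21 / 1.602e-19
Step 3: Vt = 0.02293 V

0.02293


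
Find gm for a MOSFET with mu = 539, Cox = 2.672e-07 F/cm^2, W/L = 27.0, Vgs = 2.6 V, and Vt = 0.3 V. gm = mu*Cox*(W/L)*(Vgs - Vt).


Step 1: Vov = Vgs - Vt = 2.6 - 0.3 = 2.3 V
Step 2: gm = mu * Cox * (W/L) * Vov
Step 3: gm = 539 * 2.672e-07 * 27.0 * 2.3 = 8.94e-03 S

8.94e-03


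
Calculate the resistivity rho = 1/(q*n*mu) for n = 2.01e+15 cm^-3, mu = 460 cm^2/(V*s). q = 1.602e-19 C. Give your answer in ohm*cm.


Step 1: sigma = q * n * mu = 1.602e-19 * 2.01e+15 * 460 = 1.48121e-01 S/cm
Step 2: rho = 1 / sigma = 1 / 1.48121e-01 = 6.751 ohm*cm

6.751


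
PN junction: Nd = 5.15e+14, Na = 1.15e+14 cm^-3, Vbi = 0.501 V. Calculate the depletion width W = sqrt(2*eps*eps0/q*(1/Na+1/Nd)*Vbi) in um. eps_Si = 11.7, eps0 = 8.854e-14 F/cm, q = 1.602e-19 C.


Step 1: 1/Na + 1/Nd = 1/1.15e+14 + 1/5.15e+14 = 1.06374e-14
Step 2: 2*eps*eps0/q = 2*11.7*8.854e-14/1.602e-19 = 1.293281e+07
Step 3: W^2 = 1.293281e+07 * 1.06374e-14 * 0.501 = 6.89233e-08
Step 4: W = sqrt(6.89233e-08) = 2.625e-04 cm = 2.625 um

2.625


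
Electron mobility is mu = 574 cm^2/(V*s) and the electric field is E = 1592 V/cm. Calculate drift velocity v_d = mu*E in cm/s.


Step 1: v_d = mu * E
Step 2: v_d = 574 * 1592 = 913808
Step 3: v_d = 9.14e+05 cm/s

9.14e+05


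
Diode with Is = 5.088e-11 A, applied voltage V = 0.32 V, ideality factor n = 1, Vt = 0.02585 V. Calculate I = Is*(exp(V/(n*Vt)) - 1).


Step 1: V/(n*Vt) = 0.32/(1*0.02585) = 12.3791
Step 2: exp(12.3791) = 2.3778e+05
Step 3: I = 5.088e-11 * (2.3778e+05 - 1) = 1.21e-05 A

1.21e-05


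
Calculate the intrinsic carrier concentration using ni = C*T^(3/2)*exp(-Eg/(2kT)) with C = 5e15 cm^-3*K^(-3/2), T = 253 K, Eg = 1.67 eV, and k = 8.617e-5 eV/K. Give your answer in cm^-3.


Step 1: Compute kT = 8.617e-5 * 253 = 0.02180101 eV
Step 2: Exponent = -Eg/(2kT) = -1.67/(2*0.02180101) = -38.30098
Step 3: T^(3/2) = 253^1.5 = 4024.21
Step 4: ni = 5e15 * 4024.21 * exp(-38.30098) = 4.67e+02 cm^-3

4.67e+02


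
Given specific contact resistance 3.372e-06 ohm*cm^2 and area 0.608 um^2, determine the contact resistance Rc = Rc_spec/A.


Step 1: Convert area to cm^2: 0.608 um^2 = 6.0800e-09 cm^2
Step 2: Rc = Rc_spec / A = 3.372e-06 / 6.0800e-09
Step 3: Rc = 5.55e+02 ohms

5.55e+02


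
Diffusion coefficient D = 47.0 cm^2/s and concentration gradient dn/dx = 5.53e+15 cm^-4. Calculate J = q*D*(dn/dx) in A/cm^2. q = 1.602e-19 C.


Step 1: J = q * D * (dn/dx)
Step 2: J = 1.602e-19 * 47.0 * 5.53e+15
Step 3: J = 4.16e-02 A/cm^2

4.16e-02


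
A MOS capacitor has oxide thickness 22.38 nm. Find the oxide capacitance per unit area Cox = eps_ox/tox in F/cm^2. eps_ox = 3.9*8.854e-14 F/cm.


Step 1: eps_ox = 3.9 * 8.854e-14 = 3.45306e-13 F/cm
Step 2: tox in cm = 22.38 nm * 1e-7 = 2.2380e-06 cm
Step 3: Cox = 3.45306e-13 / 2.2380e-06 = 1.54e-07 F/cm^2

1.54e-07


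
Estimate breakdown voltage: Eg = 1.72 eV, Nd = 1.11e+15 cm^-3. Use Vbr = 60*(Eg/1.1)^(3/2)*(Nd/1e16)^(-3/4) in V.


Step 1: Eg/1.1 = 1.72/1.1 = 1.563636
Step 2: (Eg/1.1)^1.5 = 1.563636^1.5 = 1.955255
Step 3: (Nd/1e16)^(-0.75) = (0.111)^(-0.75) = 5.200053
Step 4: Vbr = 60 * 1.955255 * 5.200053 = 610.0 V

610.0


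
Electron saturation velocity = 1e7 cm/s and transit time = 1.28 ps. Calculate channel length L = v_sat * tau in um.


Step 1: tau in seconds = 1.28 ps * 1e-12 = 1.2800e-12 s
Step 2: L = v_sat * tau = 1e7 * 1.2800e-12 = 1.2800e-05 cm
Step 3: L in um = 1.2800e-05 * 1e4 = 0.128 um

0.128


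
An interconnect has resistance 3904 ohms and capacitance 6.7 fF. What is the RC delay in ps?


Step 1: tau = R * C
Step 2: tau = 3904 * 6.7 fF = 3904 * 6.7e-15 F
Step 3: tau = 2.61568e-11 s = 26.1568 ps

26.1568


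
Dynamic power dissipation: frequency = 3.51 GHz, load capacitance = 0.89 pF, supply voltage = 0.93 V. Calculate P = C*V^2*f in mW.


Step 1: V^2 = 0.93^2 = 0.8649 V^2
Step 2: P = C*V^2*f = 0.89e-12 F * 0.8649 * 3.51e9 Hz
Step 3: P = 2.70186111e-03 W
Step 4: P = 2.702 mW

2.702


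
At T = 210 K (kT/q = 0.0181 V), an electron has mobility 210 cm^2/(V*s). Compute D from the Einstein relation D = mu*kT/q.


Step 1: D = mu * (kT/q)
Step 2: D = 210 * 0.0181
Step 3: D = 3.8 cm^2/s

3.8


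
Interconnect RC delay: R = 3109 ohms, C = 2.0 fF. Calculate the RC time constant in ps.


Step 1: tau = R * C
Step 2: tau = 3109 * 2.0 fF = 3109 * 2.0e-15 F
Step 3: tau = 6.218e-12 s = 6.218 ps

6.218


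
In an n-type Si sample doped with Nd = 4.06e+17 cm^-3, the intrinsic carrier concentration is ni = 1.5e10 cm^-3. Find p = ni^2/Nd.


Step 1: Since Nd >> ni, n ≈ Nd = 4.06e+17 cm^-3
Step 2: p = ni^2 / n = (1.5e10)^2 / 4.06e+17
Step 3: p = 2.25e20 / 4.06e+17 = 5.54e+02 cm^-3

5.54e+02


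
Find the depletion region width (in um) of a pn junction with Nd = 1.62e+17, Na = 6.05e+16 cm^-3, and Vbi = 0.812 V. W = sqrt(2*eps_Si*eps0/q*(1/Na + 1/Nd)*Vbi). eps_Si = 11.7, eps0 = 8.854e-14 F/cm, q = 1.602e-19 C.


Step 1: 1/Na + 1/Nd = 1/6.05e+16 + 1/1.62e+17 = 2.27018e-17
Step 2: 2*eps*eps0/q = 2*11.7*8.854e-14/1.602e-19 = 1.293281e+07
Step 3: W^2 = 1.293281e+07 * 2.27018e-17 * 0.812 = 2.38402e-10
Step 4: W = sqrt(2.38402e-10) = 1.544e-05 cm = 0.1544 um

0.1544


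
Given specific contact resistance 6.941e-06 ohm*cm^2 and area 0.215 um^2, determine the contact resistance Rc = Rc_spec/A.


Step 1: Convert area to cm^2: 0.215 um^2 = 2.1500e-09 cm^2
Step 2: Rc = Rc_spec / A = 6.941e-06 / 2.1500e-09
Step 3: Rc = 3.23e+03 ohms

3.23e+03


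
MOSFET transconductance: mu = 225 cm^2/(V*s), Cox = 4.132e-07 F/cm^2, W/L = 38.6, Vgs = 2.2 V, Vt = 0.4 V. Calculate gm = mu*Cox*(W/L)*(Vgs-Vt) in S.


Step 1: Vov = Vgs - Vt = 2.2 - 0.4 = 1.8 V
Step 2: gm = mu * Cox * (W/L) * Vov
Step 3: gm = 225 * 4.132e-07 * 38.6 * 1.8 = 6.46e-03 S

6.46e-03


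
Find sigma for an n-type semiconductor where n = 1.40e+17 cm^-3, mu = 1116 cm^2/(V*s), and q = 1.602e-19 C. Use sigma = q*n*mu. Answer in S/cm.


Step 1: sigma = q * n * mu
Step 2: sigma = 1.602e-19 * 1.40e+17 * 1116
Step 3: sigma = 2.503e+01 S/cm

2.503e+01


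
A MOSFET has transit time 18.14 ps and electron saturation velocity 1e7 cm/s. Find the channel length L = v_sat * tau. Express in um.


Step 1: tau in seconds = 18.14 ps * 1e-12 = 1.8140e-11 s
Step 2: L = v_sat * tau = 1e7 * 1.8140e-11 = 1.8140e-04 cm
Step 3: L in um = 1.8140e-04 * 1e4 = 1.814 um

1.814


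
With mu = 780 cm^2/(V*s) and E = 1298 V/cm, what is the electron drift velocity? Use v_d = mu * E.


Step 1: v_d = mu * E
Step 2: v_d = 780 * 1298 = 1012440
Step 3: v_d = 1.01e+06 cm/s

1.01e+06


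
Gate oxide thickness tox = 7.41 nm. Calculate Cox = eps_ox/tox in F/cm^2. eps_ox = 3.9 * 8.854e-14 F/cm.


Step 1: eps_ox = 3.9 * 8.854e-14 = 3.45306e-13 F/cm
Step 2: tox in cm = 7.41 nm * 1e-7 = 7.4100e-07 cm
Step 3: Cox = 3.45306e-13 / 7.4100e-07 = 4.66e-07 F/cm^2

4.66e-07


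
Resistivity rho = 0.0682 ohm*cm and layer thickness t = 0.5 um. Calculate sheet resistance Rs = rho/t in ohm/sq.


Step 1: Convert thickness to cm: t = 0.5 um = 5.0000e-05 cm
Step 2: Rs = rho / t = 0.0682 / 5.0000e-05
Step 3: Rs = 1364.0 ohm/sq

1364.0


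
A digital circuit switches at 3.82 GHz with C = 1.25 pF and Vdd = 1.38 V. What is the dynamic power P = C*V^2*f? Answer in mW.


Step 1: V^2 = 1.38^2 = 1.9044 V^2
Step 2: P = C*V^2*f = 1.25e-12 F * 1.9044 * 3.82e9 Hz
Step 3: P = 9.09351e-03 W
Step 4: P = 9.094 mW

9.094


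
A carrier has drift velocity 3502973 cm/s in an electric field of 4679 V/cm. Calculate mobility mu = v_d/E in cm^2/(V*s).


Step 1: mu = v_d / E
Step 2: mu = 3502973 / 4679
Step 3: mu = 748.66 cm^2/(V*s)

748.66


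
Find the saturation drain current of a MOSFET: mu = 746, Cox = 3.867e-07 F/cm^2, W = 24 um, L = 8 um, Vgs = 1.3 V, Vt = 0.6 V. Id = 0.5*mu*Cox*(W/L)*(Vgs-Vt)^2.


Step 1: Overdrive voltage Vov = Vgs - Vt = 1.3 - 0.6 = 0.7 V
Step 2: W/L = 24/8 = 3
Step 3: Id = 0.5 * 746 * 3.867e-07 * 3 * 0.7^2
Step 4: Id = 2.12e-04 A

2.12e-04


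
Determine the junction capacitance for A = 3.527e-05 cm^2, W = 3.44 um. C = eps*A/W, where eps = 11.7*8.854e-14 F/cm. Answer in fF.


Step 1: eps_Si = 11.7 * 8.854e-14 = 1.035918e-12 F/cm
Step 2: W in cm = 3.44 * 1e-4 = 3.44e-04 cm
Step 3: C = 1.035918e-12 * 3.527e-05 / 3.44e-04 = 1.062117e-13 F
Step 4: C = 106.21 fF

106.21


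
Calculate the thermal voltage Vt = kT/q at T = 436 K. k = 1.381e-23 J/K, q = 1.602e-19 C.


Step 1: kT = 1.381e-23 * 436 = 6.02116e-21 J
Step 2: Vt = kT/q = 6.02116e-21 / 1.602e-19
Step 3: Vt = 0.03759 V

0.03759


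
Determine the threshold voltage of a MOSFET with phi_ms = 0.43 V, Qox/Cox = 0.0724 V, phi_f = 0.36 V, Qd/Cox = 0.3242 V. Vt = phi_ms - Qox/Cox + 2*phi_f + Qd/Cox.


Step 1: Vt = phi_ms - Qox/Cox + 2*phi_f + Qd/Cox
Step 2: Vt = 0.43 - 0.0724 + 2*0.36 + 0.3242
Step 3: Vt = 0.43 - 0.0724 + 0.72 + 0.3242
Step 4: Vt = 1.4018 V

1.4018


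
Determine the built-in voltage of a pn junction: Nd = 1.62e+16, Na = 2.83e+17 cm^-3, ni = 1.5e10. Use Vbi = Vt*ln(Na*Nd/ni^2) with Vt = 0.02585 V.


Step 1: Compute Na*Nd/ni^2 = 2.83e+17 * 1.62e+16 / (1.5e10)^2 = 2.0376e+13
Step 2: ln(2.0376e+13) = 30.6454
Step 3: Vbi = 0.02585 * 30.6454 = 0.792 V

0.792


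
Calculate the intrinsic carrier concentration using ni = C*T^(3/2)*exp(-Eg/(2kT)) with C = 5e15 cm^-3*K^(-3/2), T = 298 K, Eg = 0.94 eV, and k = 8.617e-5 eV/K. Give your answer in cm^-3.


Step 1: Compute kT = 8.617e-5 * 298 = 0.02567866 eV
Step 2: Exponent = -Eg/(2kT) = -0.94/(2*0.02567866) = -18.30314
Step 3: T^(3/2) = 298^1.5 = 5144.28
Step 4: ni = 5e15 * 5144.28 * exp(-18.30314) = 2.89e+11 cm^-3

2.89e+11
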